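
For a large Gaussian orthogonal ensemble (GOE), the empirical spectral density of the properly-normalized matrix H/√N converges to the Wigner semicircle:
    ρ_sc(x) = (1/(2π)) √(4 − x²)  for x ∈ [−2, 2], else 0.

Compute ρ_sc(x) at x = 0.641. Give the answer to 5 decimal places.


ρ_sc(x) = (1/(2π)) √(4 − x²). With x = 0.641:
  4 − x² = 4 − (0.641)² = 4 − 0.410881 = 3.589119.
  √(4 − x²) = 1.894497.
  1/(2π) = 0.159155.
  ρ_sc(0.641) = 0.159155 · 1.894497 = 0.301519.

Rounded to 5 decimal places: ρ_sc(0.641) ≈ 0.30152.


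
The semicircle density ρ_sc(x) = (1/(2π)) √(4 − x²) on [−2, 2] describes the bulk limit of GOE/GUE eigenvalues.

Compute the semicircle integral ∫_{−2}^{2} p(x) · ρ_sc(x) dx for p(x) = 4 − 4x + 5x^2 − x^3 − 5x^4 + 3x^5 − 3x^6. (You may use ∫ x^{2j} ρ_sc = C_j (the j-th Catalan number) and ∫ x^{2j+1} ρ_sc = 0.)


Write p(x) = Σ a_i x^i, split into monomials and integrate each against ρ_sc separately.
Using ∫ x^{2j} ρ_sc = C_j = (1/(j+1)) C(2j, j) (Catalan numbers) and ∫ x^{2j+1} ρ_sc = 0 (odd monomials vanish by symmetry):
  i = 0 (even): a_0 · C_{0} = 4 · 1 = 4
  i = 1 (odd): ∫ x^1 ρ_sc = 0 (vanishes)
  i = 2 (even): a_2 · C_{1} = 5 · 1 = 5
  i = 3 (odd): ∫ x^3 ρ_sc = 0 (vanishes)
  i = 4 (even): a_4 · C_{2} = -5 · 2 = -10
  i = 5 (odd): ∫ x^5 ρ_sc = 0 (vanishes)
  i = 6 (even): a_6 · C_{3} = -3 · 5 = -15

Summing the contributions: ∫_{−2}^{2} p(x) ρ_sc(x) dx = 4 + 5 + (-10) + (-15) = -16.


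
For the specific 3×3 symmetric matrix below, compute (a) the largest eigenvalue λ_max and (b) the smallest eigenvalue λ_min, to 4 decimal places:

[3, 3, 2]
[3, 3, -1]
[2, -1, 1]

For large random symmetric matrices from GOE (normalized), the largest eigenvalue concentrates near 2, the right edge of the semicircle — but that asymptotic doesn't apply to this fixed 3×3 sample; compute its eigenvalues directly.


Since M is real symmetric, all three eigenvalues are real; they are the roots of det(λI − M) = λ³ − (tr M) λ² + s λ − det M, where s is the sum of the principal 2×2 minors.
tr M = 3 + 3 + 1 = 7.
s = (3·3 − 3²) + (3·1 − 2²) + (3·1 − (-1)²) = 0 + (-1) + 2 = 1.
det M (expand along row 1) = 3·2 − 3·5 + 2·(-9) = -27.
Characteristic polynomial: λ³ − 7λ² + λ + 27 = 0.
Substitute λ = y + (tr M)/3 = y + 2.333333 to remove the quadratic term: y³ + p·y + q = 0 with p = s − (tr M)²/3 = -15.333333 and q = −2(tr M)³/27 + (tr M)·s/3 − det M = 3.925926.
Three real roots ⇒ use the trigonometric (Viète) form: r = 2√(−p/3) = 4.521553, φ = arccos(3q/(p·r)) = arccos(-0.169879) = 1.741503 rad.
y_k = r·cos(φ/3 − 2πk/3) for k = 0, 1, 2 gives y = 3.780869, 0.257148, -4.038016.
λ_k = y_k + 2.333333 gives λ = 6.1142, 2.5905, -1.7047 (check: the sum is 7.0000 = tr M).

Hence λ_max = 6.1142 and λ_min = -1.7047.


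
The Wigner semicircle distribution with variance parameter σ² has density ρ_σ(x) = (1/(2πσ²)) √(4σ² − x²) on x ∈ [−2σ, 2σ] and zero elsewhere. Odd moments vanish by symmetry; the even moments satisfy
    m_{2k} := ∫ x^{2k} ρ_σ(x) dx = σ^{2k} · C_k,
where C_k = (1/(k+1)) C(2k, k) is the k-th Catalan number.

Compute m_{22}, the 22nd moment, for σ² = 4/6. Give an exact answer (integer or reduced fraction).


By the scaled semicircle moment identity, m_{2k} = σ^{2k} · C_k with k = 11.
C_11 = (1/(k+1)) · C(2k, k) = (1/12) · C(22, 11) = (1/12) · 705432 = 58786.
σ^{2k} = (σ²)^k = (4/6)^11 = 2048/177147.

Therefore m_{22} = σ^{22} · C_11 = (2048/177147) · 58786 = 120393728/177147.


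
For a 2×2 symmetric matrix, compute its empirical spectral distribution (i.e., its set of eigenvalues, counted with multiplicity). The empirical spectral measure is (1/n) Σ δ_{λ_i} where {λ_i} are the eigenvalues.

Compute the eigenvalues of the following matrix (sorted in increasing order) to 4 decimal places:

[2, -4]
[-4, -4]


Since M is real symmetric, both eigenvalues are real; they are the roots of det(λI − M) = λ² − (tr M) λ + det M.
tr M = 2 + (-4) = -2.
det M = 2·(-4) − (-4)² = -8 − 16 = -24.
Characteristic polynomial: λ² + 2λ − 24 = 0.
Discriminant Δ = (tr M)² − 4·det M = 4 − (-96) = 100; √Δ = 10.000000.
λ = (tr M ± √Δ)/2 = (-2 ± 10.000000)/2, giving (tr M − √Δ)/2 = -6.0000 and (tr M + √Δ)/2 = 4.0000.

Eigenvalues sorted in increasing order: [-6.0000, 4.0000].


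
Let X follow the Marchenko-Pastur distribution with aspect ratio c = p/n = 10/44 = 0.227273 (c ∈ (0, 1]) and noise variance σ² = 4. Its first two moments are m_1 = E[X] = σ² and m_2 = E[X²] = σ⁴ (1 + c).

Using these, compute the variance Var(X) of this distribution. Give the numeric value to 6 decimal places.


m_1 = E[X] = σ² = 4, so m_1² = 16.
m_2 = E[X²] = σ⁴ (1 + c) = 16 · (1 + 0.227273) = 16 · 1.227273 = 19.636364.
(Note m_2 − m_1² simplifies to c · σ⁴ = 0.227273 · 16.)

Var(X) = m_2 − m_1² = 19.636364 − 16 = 3.636364.


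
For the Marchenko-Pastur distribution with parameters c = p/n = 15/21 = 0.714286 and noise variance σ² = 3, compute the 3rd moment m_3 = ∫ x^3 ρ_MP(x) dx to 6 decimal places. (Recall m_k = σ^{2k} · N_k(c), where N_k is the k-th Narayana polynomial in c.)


E[X³] = σ⁶ (1 + 3c + c²) (third MP moment). With σ² = 3 (so σ⁶ = 27) and c = 15/21 = 0.714286: E[X³] = 27 · (1 + 3·0.714286 + (0.714286)²) = 27 · 3.653061.

So E[X^3] = 98.632653.


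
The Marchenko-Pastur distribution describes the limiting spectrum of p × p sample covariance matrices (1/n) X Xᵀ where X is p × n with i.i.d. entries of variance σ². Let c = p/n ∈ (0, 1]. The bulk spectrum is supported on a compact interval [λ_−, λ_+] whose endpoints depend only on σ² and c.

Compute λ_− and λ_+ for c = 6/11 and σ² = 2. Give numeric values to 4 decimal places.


c = 6/11 = 0.545455; √c = 0.738549.
λ_− = σ² (1 − √c)² = 2 · (1 − 0.738549)² = 2 · (0.261451)² = 0.136713.
λ_+ = σ² (1 + √c)² = 2 · (1 + 0.738549)² = 2 · (1.738549)² = 6.045105.

Rounded to 4 decimal places: λ_− ≈ 0.1367, λ_+ ≈ 6.0451.


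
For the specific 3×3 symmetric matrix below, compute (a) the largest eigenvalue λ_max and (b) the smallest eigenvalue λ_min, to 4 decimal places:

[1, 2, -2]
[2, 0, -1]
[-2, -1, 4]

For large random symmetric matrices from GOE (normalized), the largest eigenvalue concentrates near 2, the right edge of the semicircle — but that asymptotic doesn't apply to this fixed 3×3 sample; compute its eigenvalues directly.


Since M is real symmetric, all three eigenvalues are real; they are the roots of det(λI − M) = λ³ − (tr M) λ² + s λ − det M, where s is the sum of the principal 2×2 minors.
tr M = 1 + 0 + 4 = 5.
s = (1·0 − 2²) + (1·4 − (-2)²) + (0·4 − (-1)²) = -4 + 0 + (-1) = -5.
det M (expand along row 1) = 1·(-1) − 2·6 + (-2)·(-2) = -9.
Characteristic polynomial: λ³ − 5λ² − 5λ + 9 = 0.
Substitute λ = y + (tr M)/3 = y + 1.666667 to remove the quadratic term: y³ + p·y + q = 0 with p = s − (tr M)²/3 = -13.333333 and q = −2(tr M)³/27 + (tr M)·s/3 − det M = -8.592593.
Three real roots ⇒ use the trigonometric (Viète) form: r = 2√(−p/3) = 4.216370, φ = arccos(3q/(p·r)) = arccos(0.458530) = 1.094456 rad.
y_k = r·cos(φ/3 − 2πk/3) for k = 0, 1, 2 gives y = 3.938885, -0.666667, -3.272218.
λ_k = y_k + 1.666667 gives λ = 5.6056, 1.0000, -1.6056 (check: the sum is 5.0000 = tr M).

Hence λ_max = 5.6056 and λ_min = -1.6056.


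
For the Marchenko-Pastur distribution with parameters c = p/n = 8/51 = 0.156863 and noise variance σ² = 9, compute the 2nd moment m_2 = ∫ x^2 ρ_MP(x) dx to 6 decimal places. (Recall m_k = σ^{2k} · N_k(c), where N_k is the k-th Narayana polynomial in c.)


E[X²] = σ⁴ (1 + c) (second MP moment). With σ² = 9 (so σ⁴ = 81) and c = 8/51 = 0.156863: E[X²] = 81 · (1 + 0.156863) = 81 · 1.156863.

So E[X^2] = 93.705882.


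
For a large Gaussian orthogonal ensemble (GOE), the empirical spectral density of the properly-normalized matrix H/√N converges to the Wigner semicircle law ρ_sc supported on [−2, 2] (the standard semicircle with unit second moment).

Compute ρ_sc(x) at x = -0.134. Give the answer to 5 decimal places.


ρ_sc(x) = (1/(2π)) √(4 − x²). With x = -0.134:
  4 − x² = 4 − (-0.134)² = 4 − 0.017956 = 3.982044.
  √(4 − x²) = 1.995506.
  1/(2π) = 0.159155.
  ρ_sc(-0.134) = 0.159155 · 1.995506 = 0.317595.

Rounded to 5 decimal places: ρ_sc(-0.134) ≈ 0.31759.


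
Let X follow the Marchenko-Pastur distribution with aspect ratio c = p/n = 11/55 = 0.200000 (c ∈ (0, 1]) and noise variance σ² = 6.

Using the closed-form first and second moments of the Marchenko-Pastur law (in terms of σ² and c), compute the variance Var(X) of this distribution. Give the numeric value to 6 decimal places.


Recall the MP moments m_1 = E[X] = σ² and m_2 = E[X²] = σ⁴ (1 + c).
m_1 = E[X] = σ² = 6, so m_1² = 36.
m_2 = E[X²] = σ⁴ (1 + c) = 36 · (1 + 0.200000) = 36 · 1.200000 = 43.200000.
(Note m_2 − m_1² simplifies to c · σ⁴ = 0.200000 · 36.)

Var(X) = m_2 − m_1² = 43.200000 − 36 = 7.200000.


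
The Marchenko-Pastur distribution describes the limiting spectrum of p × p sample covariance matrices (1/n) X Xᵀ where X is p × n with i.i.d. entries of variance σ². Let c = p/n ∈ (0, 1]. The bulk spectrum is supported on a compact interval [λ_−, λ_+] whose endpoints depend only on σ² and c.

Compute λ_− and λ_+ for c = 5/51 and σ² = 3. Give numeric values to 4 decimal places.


c = 5/51 = 0.098039; √c = 0.313112.
λ_− = σ² (1 − √c)² = 3 · (1 − 0.313112)² = 3 · (0.686888)² = 1.415445.
λ_+ = σ² (1 + √c)² = 3 · (1 + 0.313112)² = 3 · (1.313112)² = 5.172791.

Rounded to 4 decimal places: λ_− ≈ 1.4154, λ_+ ≈ 5.1728.


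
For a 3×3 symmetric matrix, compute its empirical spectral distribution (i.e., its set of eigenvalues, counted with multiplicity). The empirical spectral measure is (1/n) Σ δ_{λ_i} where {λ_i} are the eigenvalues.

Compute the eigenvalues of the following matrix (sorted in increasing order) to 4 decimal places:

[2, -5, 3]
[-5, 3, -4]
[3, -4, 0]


Since M is real symmetric, all three eigenvalues are real; they are the roots of det(λI − M) = λ³ − (tr M) λ² + s λ − det M, where s is the sum of the principal 2×2 minors.
tr M = 2 + 3 + 0 = 5.
s = (2·3 − (-5)²) + (2·0 − 3²) + (3·0 − (-4)²) = -19 + (-9) + (-16) = -44.
det M (expand along row 1) = 2·(-16) − (-5)·12 + 3·11 = 61.
Characteristic polynomial: λ³ − 5λ² − 44λ − 61 = 0.
Substitute λ = y + (tr M)/3 = y + 1.666667 to remove the quadratic term: y³ + p·y + q = 0 with p = s − (tr M)²/3 = -52.333333 and q = −2(tr M)³/27 + (tr M)·s/3 − det M = -143.592593.
Three real roots ⇒ use the trigonometric (Viète) form: r = 2√(−p/3) = 8.353309, φ = arccos(3q/(p·r)) = arccos(0.985409) = 0.171038 rad.
y_k = r·cos(φ/3 − 2πk/3) for k = 0, 1, 2 gives y = 8.339737, -3.757651, -4.582086.
λ_k = y_k + 1.666667 gives λ = 10.0064, -2.0910, -2.9154 (check: the sum is 5.0000 = tr M).

Eigenvalues sorted in increasing order: [-2.9154, -2.0910, 10.0064].


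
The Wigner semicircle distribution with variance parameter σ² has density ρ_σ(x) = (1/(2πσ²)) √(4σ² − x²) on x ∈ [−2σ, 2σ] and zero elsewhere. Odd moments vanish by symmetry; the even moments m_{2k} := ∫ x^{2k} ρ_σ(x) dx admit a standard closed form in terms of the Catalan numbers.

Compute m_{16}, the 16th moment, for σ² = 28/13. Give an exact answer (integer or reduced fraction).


By the scaled semicircle moment identity, m_{2k} = σ^{2k} · C_k with k = 8.
C_8 = (1/(k+1)) · C(2k, k) = (1/9) · C(16, 8) = (1/9) · 12870 = 1430.
σ^{2k} = (σ²)^k = (28/13)^8 = 377801998336/815730721.

Therefore m_{16} = σ^{16} · C_8 = (377801998336/815730721) · 1430 = 41558219816960/62748517.


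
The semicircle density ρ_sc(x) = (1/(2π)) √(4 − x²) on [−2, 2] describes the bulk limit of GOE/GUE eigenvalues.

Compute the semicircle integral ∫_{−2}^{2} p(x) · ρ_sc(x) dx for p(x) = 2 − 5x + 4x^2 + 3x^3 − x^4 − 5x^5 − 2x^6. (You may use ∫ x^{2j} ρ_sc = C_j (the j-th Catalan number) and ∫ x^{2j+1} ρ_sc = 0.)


Write p(x) = Σ a_i x^i, split into monomials and integrate each against ρ_sc separately.
Using ∫ x^{2j} ρ_sc = C_j = (1/(j+1)) C(2j, j) (Catalan numbers) and ∫ x^{2j+1} ρ_sc = 0 (odd monomials vanish by symmetry):
  i = 0 (even): a_0 · C_{0} = 2 · 1 = 2
  i = 1 (odd): ∫ x^1 ρ_sc = 0 (vanishes)
  i = 2 (even): a_2 · C_{1} = 4 · 1 = 4
  i = 3 (odd): ∫ x^3 ρ_sc = 0 (vanishes)
  i = 4 (even): a_4 · C_{2} = -1 · 2 = -2
  i = 5 (odd): ∫ x^5 ρ_sc = 0 (vanishes)
  i = 6 (even): a_6 · C_{3} = -2 · 5 = -10

Summing the contributions: ∫_{−2}^{2} p(x) ρ_sc(x) dx = 2 + 4 + (-2) + (-10) = -6.


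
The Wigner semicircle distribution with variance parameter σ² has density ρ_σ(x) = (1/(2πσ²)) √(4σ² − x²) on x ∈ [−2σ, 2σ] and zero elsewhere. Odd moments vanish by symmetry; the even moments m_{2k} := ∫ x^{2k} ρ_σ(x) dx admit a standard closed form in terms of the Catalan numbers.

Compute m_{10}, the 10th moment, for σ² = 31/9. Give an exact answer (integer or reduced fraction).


By the scaled semicircle moment identity, m_{2k} = σ^{2k} · C_k with k = 5.
C_5 = (1/(k+1)) · C(2k, k) = (1/6) · C(10, 5) = (1/6) · 252 = 42.
σ^{2k} = (σ²)^k = (31/9)^5 = 28629151/59049.

Therefore m_{10} = σ^{10} · C_5 = (28629151/59049) · 42 = 400808114/19683.


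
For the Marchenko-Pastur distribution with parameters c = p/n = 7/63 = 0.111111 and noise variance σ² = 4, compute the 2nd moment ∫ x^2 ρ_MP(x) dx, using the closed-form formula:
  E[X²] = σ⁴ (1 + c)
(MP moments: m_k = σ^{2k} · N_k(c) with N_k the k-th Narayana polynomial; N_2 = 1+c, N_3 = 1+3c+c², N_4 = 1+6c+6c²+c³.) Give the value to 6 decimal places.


E[X²] = σ⁴ (1 + c) (second MP moment). With σ² = 4 (so σ⁴ = 16) and c = 7/63 = 0.111111: E[X²] = 16 · (1 + 0.111111) = 16 · 1.111111.

So E[X^2] = 17.777778.


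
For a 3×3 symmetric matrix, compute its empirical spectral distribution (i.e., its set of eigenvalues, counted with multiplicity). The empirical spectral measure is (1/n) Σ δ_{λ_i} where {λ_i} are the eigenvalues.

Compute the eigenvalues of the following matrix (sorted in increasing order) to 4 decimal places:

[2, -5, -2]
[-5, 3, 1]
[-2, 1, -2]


Since M is real symmetric, all three eigenvalues are real; they are the roots of det(λI − M) = λ³ − (tr M) λ² + s λ − det M, where s is the sum of the principal 2×2 minors.
tr M = 2 + 3 + (-2) = 3.
s = (2·3 − (-5)²) + (2·(-2) − (-2)²) + (3·(-2) − 1²) = -19 + (-8) + (-7) = -34.
det M (expand along row 1) = 2·(-7) − (-5)·12 + (-2)·1 = 44.
Characteristic polynomial: λ³ − 3λ² − 34λ − 44 = 0.
Substitute λ = y + (tr M)/3 = y + 1.000000 to remove the quadratic term: y³ + p·y + q = 0 with p = s − (tr M)²/3 = -37.000000 and q = −2(tr M)³/27 + (tr M)·s/3 − det M = -80.000000.
Three real roots ⇒ use the trigonometric (Viète) form: r = 2√(−p/3) = 7.023769, φ = arccos(3q/(p·r)) = arccos(0.923505) = 0.393676 rad.
y_k = r·cos(φ/3 − 2πk/3) for k = 0, 1, 2 gives y = 6.963381, -2.685766, -4.277615.
λ_k = y_k + 1.000000 gives λ = 7.9634, -1.6858, -3.2776 (check: the sum is 3.0000 = tr M).

Eigenvalues sorted in increasing order: [-3.2776, -1.6858, 7.9634].


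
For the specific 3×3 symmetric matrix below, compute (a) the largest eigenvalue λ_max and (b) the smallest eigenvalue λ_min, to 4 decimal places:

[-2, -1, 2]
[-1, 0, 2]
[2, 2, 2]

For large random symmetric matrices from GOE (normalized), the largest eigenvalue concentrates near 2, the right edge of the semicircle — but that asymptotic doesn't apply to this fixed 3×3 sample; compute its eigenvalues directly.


Since M is real symmetric, all three eigenvalues are real; they are the roots of det(λI − M) = λ³ − (tr M) λ² + s λ − det M, where s is the sum of the principal 2×2 minors.
tr M = -2 + 0 + 2 = 0.
s = ((-2)·0 − (-1)²) + ((-2)·2 − 2²) + (0·2 − 2²) = -1 + (-8) + (-4) = -13.
det M (expand along row 1) = (-2)·(-4) − (-1)·(-6) + 2·(-2) = -2.
Characteristic polynomial: λ³ − 13λ + 2 = 0.
Substitute λ = y + (tr M)/3 = y + 0.000000 to remove the quadratic term: y³ + p·y + q = 0 with p = s − (tr M)²/3 = -13.000000 and q = −2(tr M)³/27 + (tr M)·s/3 − det M = 2.000000.
Three real roots ⇒ use the trigonometric (Viète) form: r = 2√(−p/3) = 4.163332, φ = arccos(3q/(p·r)) = arccos(-0.110858) = 1.681883 rad.
y_k = r·cos(φ/3 − 2πk/3) for k = 0, 1, 2 gives y = 3.526016, 0.154128, -3.680144.
λ_k = y_k + 0.000000 gives λ = 3.5260, 0.1541, -3.6801 (check: the sum is 0.0000 = tr M).

Hence λ_max = 3.5260 and λ_min = -3.6801.


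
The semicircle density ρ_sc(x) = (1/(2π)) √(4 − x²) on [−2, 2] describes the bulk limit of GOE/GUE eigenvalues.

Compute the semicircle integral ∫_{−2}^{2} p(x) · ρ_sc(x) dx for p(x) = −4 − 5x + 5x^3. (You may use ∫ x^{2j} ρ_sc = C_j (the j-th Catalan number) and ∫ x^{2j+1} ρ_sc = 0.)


Write p(x) = Σ a_i x^i, split into monomials and integrate each against ρ_sc separately.
Using ∫ x^{2j} ρ_sc = C_j = (1/(j+1)) C(2j, j) (Catalan numbers) and ∫ x^{2j+1} ρ_sc = 0 (odd monomials vanish by symmetry):
  i = 0 (even): a_0 · C_{0} = -4 · 1 = -4
  i = 1 (odd): ∫ x^1 ρ_sc = 0 (vanishes)
  i = 3 (odd): ∫ x^3 ρ_sc = 0 (vanishes)

Summing the contributions: ∫_{−2}^{2} p(x) ρ_sc(x) dx = -4.


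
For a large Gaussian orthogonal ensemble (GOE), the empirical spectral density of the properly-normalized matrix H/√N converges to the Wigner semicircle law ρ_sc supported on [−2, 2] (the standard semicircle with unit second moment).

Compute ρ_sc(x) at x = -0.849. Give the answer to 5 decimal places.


ρ_sc(x) = (1/(2π)) √(4 − x²). With x = -0.849:
  4 − x² = 4 − (-0.849)² = 4 − 0.720801 = 3.279199.
  √(4 − x²) = 1.810856.
  1/(2π) = 0.159155.
  ρ_sc(-0.849) = 0.159155 · 1.810856 = 0.288207.

Rounded to 5 decimal places: ρ_sc(-0.849) ≈ 0.28821.


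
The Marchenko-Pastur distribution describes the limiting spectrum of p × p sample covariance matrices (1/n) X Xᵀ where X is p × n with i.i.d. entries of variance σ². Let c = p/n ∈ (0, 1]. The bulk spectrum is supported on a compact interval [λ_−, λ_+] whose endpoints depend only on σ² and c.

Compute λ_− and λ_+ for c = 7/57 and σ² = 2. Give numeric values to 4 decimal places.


c = 7/57 = 0.122807; √c = 0.350438.
λ_− = σ² (1 − √c)² = 2 · (1 − 0.350438)² = 2 · (0.649562)² = 0.843861.
λ_+ = σ² (1 + √c)² = 2 · (1 + 0.350438)² = 2 · (1.350438)² = 3.647367.

Rounded to 4 decimal places: λ_− ≈ 0.8439, λ_+ ≈ 3.6474.


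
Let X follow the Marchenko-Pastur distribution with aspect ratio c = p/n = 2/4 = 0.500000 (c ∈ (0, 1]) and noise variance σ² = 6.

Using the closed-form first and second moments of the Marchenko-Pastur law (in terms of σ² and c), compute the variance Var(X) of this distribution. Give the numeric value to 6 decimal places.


Recall the MP moments m_1 = E[X] = σ² and m_2 = E[X²] = σ⁴ (1 + c).
m_1 = E[X] = σ² = 6, so m_1² = 36.
m_2 = E[X²] = σ⁴ (1 + c) = 36 · (1 + 0.500000) = 36 · 1.500000 = 54.000000.
(Note m_2 − m_1² simplifies to c · σ⁴ = 0.500000 · 36.)

Var(X) = m_2 − m_1² = 54.000000 − 36 = 18.000000.


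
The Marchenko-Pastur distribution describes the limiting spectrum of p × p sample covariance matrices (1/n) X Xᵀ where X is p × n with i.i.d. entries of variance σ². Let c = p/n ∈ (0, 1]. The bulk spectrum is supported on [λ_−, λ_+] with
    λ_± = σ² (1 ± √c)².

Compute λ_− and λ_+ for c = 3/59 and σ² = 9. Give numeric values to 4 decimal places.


c = 3/59 = 0.050847; √c = 0.225494.
λ_− = σ² (1 − √c)² = 9 · (1 − 0.225494)² = 9 · (0.774506)² = 5.398739.
λ_+ = σ² (1 + √c)² = 9 · (1 + 0.225494)² = 9 · (1.225494)² = 13.516516.

Rounded to 4 decimal places: λ_− ≈ 5.3987, λ_+ ≈ 13.5165.


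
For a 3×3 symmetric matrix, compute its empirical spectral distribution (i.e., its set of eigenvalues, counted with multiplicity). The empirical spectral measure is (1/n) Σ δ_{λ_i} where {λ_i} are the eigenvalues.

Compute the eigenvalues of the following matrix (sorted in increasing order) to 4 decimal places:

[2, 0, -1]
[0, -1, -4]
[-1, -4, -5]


Since M is real symmetric, all three eigenvalues are real; they are the roots of det(λI − M) = λ³ − (tr M) λ² + s λ − det M, where s is the sum of the principal 2×2 minors.
tr M = 2 + (-1) + (-5) = -4.
s = (2·(-1) − 0²) + (2·(-5) − (-1)²) + ((-1)·(-5) − (-4)²) = -2 + (-11) + (-11) = -24.
det M (expand along row 1) = 2·(-11) − 0·(-4) + (-1)·(-1) = -21.
Characteristic polynomial: λ³ + 4λ² − 24λ + 21 = 0.
Substitute λ = y + (tr M)/3 = y − 1.333333 to remove the quadratic term: y³ + p·y + q = 0 with p = s − (tr M)²/3 = -29.333333 and q = −2(tr M)³/27 + (tr M)·s/3 − det M = 57.740741.
Three real roots ⇒ use the trigonometric (Viète) form: r = 2√(−p/3) = 6.253888, φ = arccos(3q/(p·r)) = arccos(-0.944261) = 2.806139 rad.
y_k = r·cos(φ/3 − 2πk/3) for k = 0, 1, 2 gives y = 3.711763, 2.503069, -6.214832.
λ_k = y_k − 1.333333 gives λ = 2.3784, 1.1697, -7.5482 (check: the sum is -4.0000 = tr M).

Eigenvalues sorted in increasing order: [-7.5482, 1.1697, 2.3784].


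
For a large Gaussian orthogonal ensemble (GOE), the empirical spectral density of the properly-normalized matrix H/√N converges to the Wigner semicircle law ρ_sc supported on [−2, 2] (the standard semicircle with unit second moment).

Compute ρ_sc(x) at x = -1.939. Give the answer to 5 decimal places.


ρ_sc(x) = (1/(2π)) √(4 − x²). With x = -1.939:
  4 − x² = 4 − (-1.939)² = 4 − 3.759721 = 0.240279.
  √(4 − x²) = 0.490183.
  1/(2π) = 0.159155.
  ρ_sc(-1.939) = 0.159155 · 0.490183 = 0.078015.

Rounded to 5 decimal places: ρ_sc(-1.939) ≈ 0.07801.


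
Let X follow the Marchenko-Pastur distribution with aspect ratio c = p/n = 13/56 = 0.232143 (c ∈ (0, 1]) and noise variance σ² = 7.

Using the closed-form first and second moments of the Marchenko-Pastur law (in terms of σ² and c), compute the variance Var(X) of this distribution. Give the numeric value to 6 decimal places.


Recall the MP moments m_1 = E[X] = σ² and m_2 = E[X²] = σ⁴ (1 + c).
m_1 = E[X] = σ² = 7, so m_1² = 49.
m_2 = E[X²] = σ⁴ (1 + c) = 49 · (1 + 0.232143) = 49 · 1.232143 = 60.375000.
(Note m_2 − m_1² simplifies to c · σ⁴ = 0.232143 · 49.)

Var(X) = m_2 − m_1² = 60.375000 − 49 = 11.375000.


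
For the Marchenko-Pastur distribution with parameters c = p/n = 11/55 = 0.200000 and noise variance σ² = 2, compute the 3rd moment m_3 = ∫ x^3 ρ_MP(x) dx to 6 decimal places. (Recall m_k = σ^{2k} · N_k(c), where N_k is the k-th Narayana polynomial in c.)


E[X³] = σ⁶ (1 + 3c + c²) (third MP moment). With σ² = 2 (so σ⁶ = 8) and c = 11/55 = 0.200000: E[X³] = 8 · (1 + 3·0.200000 + (0.200000)²) = 8 · 1.640000.

So E[X^3] = 13.120000.


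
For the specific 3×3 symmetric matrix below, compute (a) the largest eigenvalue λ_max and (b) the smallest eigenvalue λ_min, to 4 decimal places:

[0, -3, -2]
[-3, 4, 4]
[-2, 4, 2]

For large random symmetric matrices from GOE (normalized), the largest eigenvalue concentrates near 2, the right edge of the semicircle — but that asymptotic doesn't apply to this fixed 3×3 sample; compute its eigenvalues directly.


Since M is real symmetric, all three eigenvalues are real; they are the roots of det(λI − M) = λ³ − (tr M) λ² + s λ − det M, where s is the sum of the principal 2×2 minors.
tr M = 0 + 4 + 2 = 6.
s = (0·4 − (-3)²) + (0·2 − (-2)²) + (4·2 − 4²) = -9 + (-4) + (-8) = -21.
det M (expand along row 1) = 0·(-8) − (-3)·2 + (-2)·(-4) = 14.
Characteristic polynomial: λ³ − 6λ² − 21λ − 14 = 0.
Substitute λ = y + (tr M)/3 = y + 2.000000 to remove the quadratic term: y³ + p·y + q = 0 with p = s − (tr M)²/3 = -33.000000 and q = −2(tr M)³/27 + (tr M)·s/3 − det M = -72.000000.
Three real roots ⇒ use the trigonometric (Viète) form: r = 2√(−p/3) = 6.633250, φ = arccos(3q/(p·r)) = arccos(0.986764) = 0.162880 rad.
y_k = r·cos(φ/3 − 2πk/3) for k = 0, 1, 2 gives y = 6.623475, -3.000000, -3.623475.
λ_k = y_k + 2.000000 gives λ = 8.6235, -1.0000, -1.6235 (check: the sum is 6.0000 = tr M).

Hence λ_max = 8.6235 and λ_min = -1.6235.


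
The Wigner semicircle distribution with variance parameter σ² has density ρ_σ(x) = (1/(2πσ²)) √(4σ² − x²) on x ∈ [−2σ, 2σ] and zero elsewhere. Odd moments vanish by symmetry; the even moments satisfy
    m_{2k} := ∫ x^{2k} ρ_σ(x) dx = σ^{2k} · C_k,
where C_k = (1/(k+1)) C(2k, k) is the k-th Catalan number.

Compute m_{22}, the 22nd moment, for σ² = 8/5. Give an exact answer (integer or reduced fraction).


By the scaled semicircle moment identity, m_{2k} = σ^{2k} · C_k with k = 11.
C_11 = (1/(k+1)) · C(2k, k) = (1/12) · C(22, 11) = (1/12) · 705432 = 58786.
σ^{2k} = (σ²)^k = (8/5)^11 = 8589934592/48828125.

Therefore m_{22} = σ^{22} · C_11 = (8589934592/48828125) · 58786 = 504967894925312/48828125.


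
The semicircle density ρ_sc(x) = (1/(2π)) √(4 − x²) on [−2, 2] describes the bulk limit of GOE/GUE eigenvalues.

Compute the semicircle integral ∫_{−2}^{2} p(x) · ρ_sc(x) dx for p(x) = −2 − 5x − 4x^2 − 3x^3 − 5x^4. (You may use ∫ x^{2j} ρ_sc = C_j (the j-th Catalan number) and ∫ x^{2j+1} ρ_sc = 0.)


Write p(x) = Σ a_i x^i, split into monomials and integrate each against ρ_sc separately.
Using ∫ x^{2j} ρ_sc = C_j = (1/(j+1)) C(2j, j) (Catalan numbers) and ∫ x^{2j+1} ρ_sc = 0 (odd monomials vanish by symmetry):
  i = 0 (even): a_0 · C_{0} = -2 · 1 = -2
  i = 1 (odd): ∫ x^1 ρ_sc = 0 (vanishes)
  i = 2 (even): a_2 · C_{1} = -4 · 1 = -4
  i = 3 (odd): ∫ x^3 ρ_sc = 0 (vanishes)
  i = 4 (even): a_4 · C_{2} = -5 · 2 = -10

Summing the contributions: ∫_{−2}^{2} p(x) ρ_sc(x) dx = (-2) + (-4) + (-10) = -16.


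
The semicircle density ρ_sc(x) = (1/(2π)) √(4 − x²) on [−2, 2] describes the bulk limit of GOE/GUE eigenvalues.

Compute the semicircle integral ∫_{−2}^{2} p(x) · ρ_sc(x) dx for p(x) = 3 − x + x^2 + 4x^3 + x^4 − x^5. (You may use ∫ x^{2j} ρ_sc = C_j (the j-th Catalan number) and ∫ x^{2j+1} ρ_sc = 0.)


Write p(x) = Σ a_i x^i, split into monomials and integrate each against ρ_sc separately.
Using ∫ x^{2j} ρ_sc = C_j = (1/(j+1)) C(2j, j) (Catalan numbers) and ∫ x^{2j+1} ρ_sc = 0 (odd monomials vanish by symmetry):
  i = 0 (even): a_0 · C_{0} = 3 · 1 = 3
  i = 1 (odd): ∫ x^1 ρ_sc = 0 (vanishes)
  i = 2 (even): a_2 · C_{1} = 1 · 1 = 1
  i = 3 (odd): ∫ x^3 ρ_sc = 0 (vanishes)
  i = 4 (even): a_4 · C_{2} = 1 · 2 = 2
  i = 5 (odd): ∫ x^5 ρ_sc = 0 (vanishes)

Summing the contributions: ∫_{−2}^{2} p(x) ρ_sc(x) dx = 3 + 1 + 2 = 6.


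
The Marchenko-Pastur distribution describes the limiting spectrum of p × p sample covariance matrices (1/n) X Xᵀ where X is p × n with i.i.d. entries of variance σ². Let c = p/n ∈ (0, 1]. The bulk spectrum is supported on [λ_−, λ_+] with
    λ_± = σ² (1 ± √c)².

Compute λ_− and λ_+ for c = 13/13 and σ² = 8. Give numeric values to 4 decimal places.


c = 13/13 = 1.000000; √c = 1.000000.
λ_− = σ² (1 − √c)² = 8 · (1 − 1.000000)² = 8 · (0.000000)² = 0.000000.
λ_+ = σ² (1 + √c)² = 8 · (1 + 1.000000)² = 8 · (2.000000)² = 32.000000.

Rounded to 4 decimal places: λ_− ≈ 0.0000, λ_+ ≈ 32.0000.


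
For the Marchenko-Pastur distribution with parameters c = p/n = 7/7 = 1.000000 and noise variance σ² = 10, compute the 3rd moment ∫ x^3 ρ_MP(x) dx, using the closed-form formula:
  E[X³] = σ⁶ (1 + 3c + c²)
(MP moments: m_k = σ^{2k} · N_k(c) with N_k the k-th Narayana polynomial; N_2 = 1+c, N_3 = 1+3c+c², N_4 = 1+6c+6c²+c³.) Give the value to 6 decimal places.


E[X³] = σ⁶ (1 + 3c + c²) (third MP moment). With σ² = 10 (so σ⁶ = 1000) and c = 7/7 = 1.000000: E[X³] = 1000 · (1 + 3·1.000000 + (1.000000)²) = 1000 · 5.000000.

So E[X^3] = 5000.000000.


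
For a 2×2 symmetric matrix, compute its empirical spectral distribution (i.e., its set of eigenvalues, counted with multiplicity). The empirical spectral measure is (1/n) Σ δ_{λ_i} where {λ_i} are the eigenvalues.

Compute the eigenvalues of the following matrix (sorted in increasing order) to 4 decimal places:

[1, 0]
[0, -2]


Since M is real symmetric, both eigenvalues are real; they are the roots of det(λI − M) = λ² − (tr M) λ + det M.
tr M = 1 + (-2) = -1.
det M = 1·(-2) − 0² = -2 − 0 = -2.
Characteristic polynomial: λ² + λ − 2 = 0.
Discriminant Δ = (tr M)² − 4·det M = 1 − (-8) = 9; √Δ = 3.000000.
λ = (tr M ± √Δ)/2 = (-1 ± 3.000000)/2, giving (tr M − √Δ)/2 = -2.0000 and (tr M + √Δ)/2 = 1.0000.

Eigenvalues sorted in increasing order: [-2.0000, 1.0000].


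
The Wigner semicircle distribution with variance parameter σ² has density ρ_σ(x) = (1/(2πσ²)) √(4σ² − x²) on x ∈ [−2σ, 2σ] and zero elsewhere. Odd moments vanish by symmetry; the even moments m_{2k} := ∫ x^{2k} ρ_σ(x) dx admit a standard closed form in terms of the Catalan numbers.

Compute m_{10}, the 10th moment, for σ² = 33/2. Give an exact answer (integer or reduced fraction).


By the scaled semicircle moment identity, m_{2k} = σ^{2k} · C_k with k = 5.
C_5 = (1/(k+1)) · C(2k, k) = (1/6) · C(10, 5) = (1/6) · 252 = 42.
σ^{2k} = (σ²)^k = (33/2)^5 = 39135393/32.

Therefore m_{10} = σ^{10} · C_5 = (39135393/32) · 42 = 821843253/16.


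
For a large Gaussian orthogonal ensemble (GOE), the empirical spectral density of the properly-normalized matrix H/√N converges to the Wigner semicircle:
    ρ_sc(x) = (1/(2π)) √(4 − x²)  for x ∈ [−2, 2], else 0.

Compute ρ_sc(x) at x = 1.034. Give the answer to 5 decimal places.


ρ_sc(x) = (1/(2π)) √(4 − x²). With x = 1.034:
  4 − x² = 4 − (1.034)² = 4 − 1.069156 = 2.930844.
  √(4 − x²) = 1.711971.
  1/(2π) = 0.159155.
  ρ_sc(1.034) = 0.159155 · 1.711971 = 0.272469.

Rounded to 5 decimal places: ρ_sc(1.034) ≈ 0.27247.


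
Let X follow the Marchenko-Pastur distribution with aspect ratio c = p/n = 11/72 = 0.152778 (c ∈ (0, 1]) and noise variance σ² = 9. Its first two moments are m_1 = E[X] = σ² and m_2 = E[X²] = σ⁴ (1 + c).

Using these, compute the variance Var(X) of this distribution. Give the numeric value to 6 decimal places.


m_1 = E[X] = σ² = 9, so m_1² = 81.
m_2 = E[X²] = σ⁴ (1 + c) = 81 · (1 + 0.152778) = 81 · 1.152778 = 93.375000.
(Note m_2 − m_1² simplifies to c · σ⁴ = 0.152778 · 81.)

Var(X) = m_2 − m_1² = 93.375000 − 81 = 12.375000.


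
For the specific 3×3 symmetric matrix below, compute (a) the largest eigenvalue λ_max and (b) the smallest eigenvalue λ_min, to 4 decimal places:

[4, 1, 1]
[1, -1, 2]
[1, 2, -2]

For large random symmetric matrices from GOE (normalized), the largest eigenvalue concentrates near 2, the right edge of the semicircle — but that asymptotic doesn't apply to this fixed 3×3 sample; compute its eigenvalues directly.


Since M is real symmetric, all three eigenvalues are real; they are the roots of det(λI − M) = λ³ − (tr M) λ² + s λ − det M, where s is the sum of the principal 2×2 minors.
tr M = 4 + (-1) + (-2) = 1.
s = (4·(-1) − 1²) + (4·(-2) − 1²) + ((-1)·(-2) − 2²) = -5 + (-9) + (-2) = -16.
det M (expand along row 1) = 4·(-2) − 1·(-4) + 1·3 = -1.
Characteristic polynomial: λ³ − λ² − 16λ + 1 = 0.
Substitute λ = y + (tr M)/3 = y + 0.333333 to remove the quadratic term: y³ + p·y + q = 0 with p = s − (tr M)²/3 = -16.333333 and q = −2(tr M)³/27 + (tr M)·s/3 − det M = -4.407407.
Three real roots ⇒ use the trigonometric (Viète) form: r = 2√(−p/3) = 4.666667, φ = arccos(3q/(p·r)) = arccos(0.173469) = 1.396445 rad.
y_k = r·cos(φ/3 − 2πk/3) for k = 0, 1, 2 gives y = 4.170159, -0.271061, -3.899098.
λ_k = y_k + 0.333333 gives λ = 4.5035, 0.0623, -3.5658 (check: the sum is 1.0000 = tr M).

Hence λ_max = 4.5035 and λ_min = -3.5658.


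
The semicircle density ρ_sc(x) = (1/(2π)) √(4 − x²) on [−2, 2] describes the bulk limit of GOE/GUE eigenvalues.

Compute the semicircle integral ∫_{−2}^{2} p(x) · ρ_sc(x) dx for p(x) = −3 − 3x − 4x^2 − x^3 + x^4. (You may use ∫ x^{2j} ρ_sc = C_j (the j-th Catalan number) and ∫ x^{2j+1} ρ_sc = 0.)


Write p(x) = Σ a_i x^i, split into monomials and integrate each against ρ_sc separately.
Using ∫ x^{2j} ρ_sc = C_j = (1/(j+1)) C(2j, j) (Catalan numbers) and ∫ x^{2j+1} ρ_sc = 0 (odd monomials vanish by symmetry):
  i = 0 (even): a_0 · C_{0} = -3 · 1 = -3
  i = 1 (odd): ∫ x^1 ρ_sc = 0 (vanishes)
  i = 2 (even): a_2 · C_{1} = -4 · 1 = -4
  i = 3 (odd): ∫ x^3 ρ_sc = 0 (vanishes)
  i = 4 (even): a_4 · C_{2} = 1 · 2 = 2

Summing the contributions: ∫_{−2}^{2} p(x) ρ_sc(x) dx = (-3) + (-4) + 2 = -5.


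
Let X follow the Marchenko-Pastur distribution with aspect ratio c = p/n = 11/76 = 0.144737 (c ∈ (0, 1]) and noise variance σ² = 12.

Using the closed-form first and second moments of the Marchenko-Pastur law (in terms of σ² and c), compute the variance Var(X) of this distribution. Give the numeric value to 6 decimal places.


Recall the MP moments m_1 = E[X] = σ² and m_2 = E[X²] = σ⁴ (1 + c).
m_1 = E[X] = σ² = 12, so m_1² = 144.
m_2 = E[X²] = σ⁴ (1 + c) = 144 · (1 + 0.144737) = 144 · 1.144737 = 164.842105.
(Note m_2 − m_1² simplifies to c · σ⁴ = 0.144737 · 144.)

Var(X) = m_2 − m_1² = 164.842105 − 144 = 20.842105.


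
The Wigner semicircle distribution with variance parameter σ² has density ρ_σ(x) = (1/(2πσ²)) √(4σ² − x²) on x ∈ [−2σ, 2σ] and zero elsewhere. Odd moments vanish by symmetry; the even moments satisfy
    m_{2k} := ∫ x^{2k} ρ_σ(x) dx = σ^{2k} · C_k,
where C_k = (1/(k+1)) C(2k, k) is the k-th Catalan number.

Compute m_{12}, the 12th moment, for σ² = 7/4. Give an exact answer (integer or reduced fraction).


By the scaled semicircle moment identity, m_{2k} = σ^{2k} · C_k with k = 6.
C_6 = (1/(k+1)) · C(2k, k) = (1/7) · C(12, 6) = (1/7) · 924 = 132.
σ^{2k} = (σ²)^k = (7/4)^6 = 117649/4096.

Therefore m_{12} = σ^{12} · C_6 = (117649/4096) · 132 = 3882417/1024.


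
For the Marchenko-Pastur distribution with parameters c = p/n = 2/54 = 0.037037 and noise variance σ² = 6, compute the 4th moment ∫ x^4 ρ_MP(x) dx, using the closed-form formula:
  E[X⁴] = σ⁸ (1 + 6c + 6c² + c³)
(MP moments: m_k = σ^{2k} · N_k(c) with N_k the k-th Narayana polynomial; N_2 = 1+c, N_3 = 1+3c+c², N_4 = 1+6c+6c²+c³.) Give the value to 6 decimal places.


E[X⁴] = σ⁸ (1 + 6c + 6c² + c³) (fourth MP moment). With σ² = 6 (so σ⁸ = 1296) and c = 2/54 = 0.037037: E[X⁴] = 1296 · (1 + 6·0.037037 + 6·(0.037037)² + (0.037037)³) = 1296 · 1.230503.

So E[X^4] = 1594.732510.


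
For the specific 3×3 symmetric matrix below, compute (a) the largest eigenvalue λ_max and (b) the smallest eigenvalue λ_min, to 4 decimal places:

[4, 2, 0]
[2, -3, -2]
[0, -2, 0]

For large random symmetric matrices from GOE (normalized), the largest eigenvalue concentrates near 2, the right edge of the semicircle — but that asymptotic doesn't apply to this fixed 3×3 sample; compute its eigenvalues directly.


Since M is real symmetric, all three eigenvalues are real; they are the roots of det(λI − M) = λ³ − (tr M) λ² + s λ − det M, where s is the sum of the principal 2×2 minors.
tr M = 4 + (-3) + 0 = 1.
s = (4·(-3) − 2²) + (4·0 − 0²) + ((-3)·0 − (-2)²) = -16 + 0 + (-4) = -20.
det M (expand along row 1) = 4·(-4) − 2·0 + 0·(-4) = -16.
Characteristic polynomial: λ³ − λ² − 20λ + 16 = 0.
Substitute λ = y + (tr M)/3 = y + 0.333333 to remove the quadratic term: y³ + p·y + q = 0 with p = s − (tr M)²/3 = -20.333333 and q = −2(tr M)³/27 + (tr M)·s/3 − det M = 9.259259.
Three real roots ⇒ use the trigonometric (Viète) form: r = 2√(−p/3) = 5.206833, φ = arccos(3q/(p·r)) = arccos(-0.262371) = 1.836274 rad.
y_k = r·cos(φ/3 − 2πk/3) for k = 0, 1, 2 gives y = 4.261523, 0.460166, -4.721688.
λ_k = y_k + 0.333333 gives λ = 4.5949, 0.7935, -4.3884 (check: the sum is 1.0000 = tr M).

Hence λ_max = 4.5949 and λ_min = -4.3884.


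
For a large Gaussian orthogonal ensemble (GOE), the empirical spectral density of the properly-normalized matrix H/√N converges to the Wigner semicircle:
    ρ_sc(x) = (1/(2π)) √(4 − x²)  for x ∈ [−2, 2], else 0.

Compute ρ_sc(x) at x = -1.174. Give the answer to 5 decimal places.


ρ_sc(x) = (1/(2π)) √(4 − x²). With x = -1.174:
  4 − x² = 4 − (-1.174)² = 4 − 1.378276 = 2.621724.
  √(4 − x²) = 1.619174.
  1/(2π) = 0.159155.
  ρ_sc(-1.174) = 0.159155 · 1.619174 = 0.257700.

Rounded to 5 decimal places: ρ_sc(-1.174) ≈ 0.25770.


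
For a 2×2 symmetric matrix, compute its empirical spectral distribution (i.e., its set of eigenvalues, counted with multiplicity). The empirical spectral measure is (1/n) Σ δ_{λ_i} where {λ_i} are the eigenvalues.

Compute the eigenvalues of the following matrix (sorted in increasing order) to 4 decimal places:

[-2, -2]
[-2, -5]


Since M is real symmetric, both eigenvalues are real; they are the roots of det(λI − M) = λ² − (tr M) λ + det M.
tr M = -2 + (-5) = -7.
det M = (-2)·(-5) − (-2)² = 10 − 4 = 6.
Characteristic polynomial: λ² + 7λ + 6 = 0.
Discriminant Δ = (tr M)² − 4·det M = 49 − 24 = 25; √Δ = 5.000000.
λ = (tr M ± √Δ)/2 = (-7 ± 5.000000)/2, giving (tr M − √Δ)/2 = -6.0000 and (tr M + √Δ)/2 = -1.0000.

Eigenvalues sorted in increasing order: [-6.0000, -1.0000].


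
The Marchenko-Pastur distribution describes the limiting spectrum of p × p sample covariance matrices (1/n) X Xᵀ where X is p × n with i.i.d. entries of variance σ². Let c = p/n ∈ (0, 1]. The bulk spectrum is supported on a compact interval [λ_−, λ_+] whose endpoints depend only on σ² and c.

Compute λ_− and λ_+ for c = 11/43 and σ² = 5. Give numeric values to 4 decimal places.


c = 11/43 = 0.255814; √c = 0.505781.
λ_− = σ² (1 − √c)² = 5 · (1 − 0.505781)² = 5 · (0.494219)² = 1.221264.
λ_+ = σ² (1 + √c)² = 5 · (1 + 0.505781)² = 5 · (1.505781)² = 11.336875.

Rounded to 4 decimal places: λ_− ≈ 1.2213, λ_+ ≈ 11.3369.


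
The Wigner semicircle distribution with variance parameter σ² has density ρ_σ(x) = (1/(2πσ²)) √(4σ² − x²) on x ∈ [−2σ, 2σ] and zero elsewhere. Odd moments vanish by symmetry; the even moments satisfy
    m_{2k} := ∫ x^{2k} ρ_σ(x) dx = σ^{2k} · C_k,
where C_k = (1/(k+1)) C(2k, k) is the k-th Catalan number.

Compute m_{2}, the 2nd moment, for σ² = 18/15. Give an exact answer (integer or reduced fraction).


By the scaled semicircle moment identity, m_{2k} = σ^{2k} · C_k with k = 1.
C_1 = (1/(k+1)) · C(2k, k) = (1/2) · C(2, 1) = (1/2) · 2 = 1.
σ^{2k} = (σ²)^k = (18/15)^1 = 6/5.

Therefore m_{2} = σ^{2} · C_1 = (6/5) · 1 = 6/5.


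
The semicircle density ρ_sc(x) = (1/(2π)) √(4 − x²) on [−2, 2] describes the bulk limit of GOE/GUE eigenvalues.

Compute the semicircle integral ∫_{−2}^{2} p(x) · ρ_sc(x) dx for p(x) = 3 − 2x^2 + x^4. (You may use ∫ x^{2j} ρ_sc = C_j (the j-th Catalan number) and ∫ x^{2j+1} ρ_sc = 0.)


Write p(x) = Σ a_i x^i, split into monomials and integrate each against ρ_sc separately.
Using ∫ x^{2j} ρ_sc = C_j = (1/(j+1)) C(2j, j) (Catalan numbers) and ∫ x^{2j+1} ρ_sc = 0 (odd monomials vanish by symmetry):
  i = 0 (even): a_0 · C_{0} = 3 · 1 = 3
  i = 2 (even): a_2 · C_{1} = -2 · 1 = -2
  i = 4 (even): a_4 · C_{2} = 1 · 2 = 2

Summing the contributions: ∫_{−2}^{2} p(x) ρ_sc(x) dx = 3 + (-2) + 2 = 3.
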